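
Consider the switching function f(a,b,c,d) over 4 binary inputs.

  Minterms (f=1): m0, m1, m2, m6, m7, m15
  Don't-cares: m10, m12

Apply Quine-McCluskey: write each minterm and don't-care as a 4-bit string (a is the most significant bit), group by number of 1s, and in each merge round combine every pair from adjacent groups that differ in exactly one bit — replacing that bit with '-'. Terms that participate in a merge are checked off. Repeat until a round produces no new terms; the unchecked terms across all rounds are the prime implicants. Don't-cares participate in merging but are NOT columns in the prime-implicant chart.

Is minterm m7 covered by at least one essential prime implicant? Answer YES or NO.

size-2^0 implicants → 0000(✓)  0001(✓)  0010(✓)  0110(✓)  0111(✓)  1010(✓)  1100  1111(✓)
size-2^1 implicants → -010  -111  0-10  00-0  000-  011-
Unchecked terms (primes): -010, -111, 0-10, 00-0, 000-, 011-, 1100
Minterm coverage:
  m0 ⊆ 00-0,000-
  m1 ⊆ 000- [E]
  m2 ⊆ -010,0-10,00-0
  m6 ⊆ 0-10,011-
  m7 ⊆ -111,011-
  m15 ⊆ -111 [E]
E = {-111, 000-}

YES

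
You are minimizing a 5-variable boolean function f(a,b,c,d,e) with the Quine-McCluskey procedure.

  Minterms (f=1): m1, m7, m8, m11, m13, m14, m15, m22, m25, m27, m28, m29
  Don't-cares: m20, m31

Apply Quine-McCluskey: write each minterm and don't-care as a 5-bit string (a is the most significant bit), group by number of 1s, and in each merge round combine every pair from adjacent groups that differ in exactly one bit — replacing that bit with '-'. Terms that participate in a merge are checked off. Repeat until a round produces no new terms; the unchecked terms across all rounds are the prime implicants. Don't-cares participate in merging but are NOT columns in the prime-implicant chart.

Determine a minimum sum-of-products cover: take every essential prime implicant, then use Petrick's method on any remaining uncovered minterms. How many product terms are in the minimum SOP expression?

Round 0: 00001 00111✓ 01000 01011✓ 01101✓ 01110✓ 01111✓ 10100✓ 10110✓ 11001✓ 11011✓ 11100✓ 11101✓ 11111✓
Round 1: -1011✓ -1101✓ -1111✓ 0-111 01-11✓ 011-1✓ 0111- 1-100 101-0 11-01✓ 11-11✓ 110-1✓ 111-1✓ 1110-
Round 2: -1-11 -11-1 11--1
PIs = {-1-11, -11-1, 0-111, 00001, 01000, 0111-, 1-100, 101-0, 11--1, 1110-}
Coverage chart:
  m1: 00001 ←essential
  m7: 0-111 ←essential
  m8: 01000 ←essential
  m11: -1-11 ←essential
  m13: -11-1 ←essential
  m14: 0111- ←essential
  m15: -1-11,-11-1,0-111,0111-
  m22: 101-0 ←essential
  m25: 11--1 ←essential
  m27: -1-11,11--1
  m28: 1-100,1110-
  m29: -11-1,11--1,1110-
Essential: -1-11, -11-1, 0-111, 00001, 01000, 0111-, 101-0, 11--1
Petrick residual → 1-100
Min cover (9 terms): bde + bce + a'cde + a'b'c'd'e + a'bc'd'e' + a'bcd + acd'e' + ab'ce' + abe

9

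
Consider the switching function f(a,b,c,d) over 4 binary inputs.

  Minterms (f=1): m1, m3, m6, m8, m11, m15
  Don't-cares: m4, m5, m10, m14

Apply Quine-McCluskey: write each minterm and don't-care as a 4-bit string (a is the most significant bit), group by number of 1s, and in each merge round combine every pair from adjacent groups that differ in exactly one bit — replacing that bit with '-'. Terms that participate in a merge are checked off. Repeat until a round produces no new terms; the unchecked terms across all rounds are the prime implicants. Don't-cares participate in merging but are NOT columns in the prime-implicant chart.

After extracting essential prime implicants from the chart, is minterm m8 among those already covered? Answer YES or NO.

size-2^0 implicants → 0001(✓)  0011(✓)  0100(✓)  0101(✓)  0110(✓)  1000(✓)  1010(✓)  1011(✓)  1110(✓)  1111(✓)
size-2^1 implicants → -011  -110  0-01  00-1  01-0  010-  1-10(✓)  1-11(✓)  10-0  101-(✓)  111-(✓)
size-2^2 implicants → 1-1-
Unchecked terms (primes): -011, -110, 0-01, 00-1, 01-0, 010-, 1-1-, 10-0
Minterm coverage:
  m1 ⊆ 0-01,00-1
  m3 ⊆ -011,00-1
  m6 ⊆ -110,01-0
  m8 ⊆ 10-0 [E]
  m11 ⊆ -011,1-1-
  m15 ⊆ 1-1- [E]
E = {1-1-, 10-0}

YES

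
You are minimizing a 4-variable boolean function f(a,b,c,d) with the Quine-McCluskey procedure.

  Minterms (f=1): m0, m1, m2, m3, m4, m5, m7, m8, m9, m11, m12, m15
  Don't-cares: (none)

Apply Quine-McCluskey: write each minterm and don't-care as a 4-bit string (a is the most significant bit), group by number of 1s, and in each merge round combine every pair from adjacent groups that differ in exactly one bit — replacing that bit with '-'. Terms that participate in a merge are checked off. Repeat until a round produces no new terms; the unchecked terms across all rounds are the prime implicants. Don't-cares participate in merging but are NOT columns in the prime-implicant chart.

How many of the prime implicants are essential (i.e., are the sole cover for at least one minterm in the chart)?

[col 0] 0000*, 0001*, 0010*, 0011*, 0100*, 0101*, 0111*, 1000*, 1001*, 1011*, 1100*, 1111*
[col 1] -000*, -001*, -011*, -100*, -111*, 0-00*, 0-01*, 0-11*, 00-0*, 00-1*, 000-*, 001-*, 01-1*, 010-*, 1-00*, 1-11*, 10-1*, 100-*
[col 2] --00, --11, -0-1, -00-, 0--1, 0-0-, 00--
Prime implicants: --00, --11, -0-1, -00-, 0--1, 0-0-, 00--
PI chart (minterm → PIs covering it):
  0 | --00,-00-,0-0-,00--
  1 | -0-1,-00-,0--1,0-0-,00--
  2 | 00--  (sole → essential)
  3 | --11,-0-1,0--1,00--
  4 | --00,0-0-
  5 | 0--1,0-0-
  7 | --11,0--1
  8 | --00,-00-
  9 | -0-1,-00-
  11 | --11,-0-1
  12 | --00  (sole → essential)
  15 | --11  (sole → essential)
Essential prime implicants: --00, --11, 00--

3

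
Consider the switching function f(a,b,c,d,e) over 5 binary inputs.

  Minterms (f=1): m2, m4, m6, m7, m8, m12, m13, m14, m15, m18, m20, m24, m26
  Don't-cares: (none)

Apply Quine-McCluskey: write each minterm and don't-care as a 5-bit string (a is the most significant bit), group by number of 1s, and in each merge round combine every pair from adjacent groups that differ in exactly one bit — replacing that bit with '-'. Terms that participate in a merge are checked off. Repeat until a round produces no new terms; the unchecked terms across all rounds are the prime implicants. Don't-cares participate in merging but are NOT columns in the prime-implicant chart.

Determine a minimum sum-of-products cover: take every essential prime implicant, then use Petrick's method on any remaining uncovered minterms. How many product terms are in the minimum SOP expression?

6

[col 0] 00010*, 00100*, 00110*, 00111*, 01000*, 01100*, 01101*, 01110*, 01111*, 10010*, 10100*, 11000*, 11010*
[col 1] -0010, -0100, -1000, 0-100*, 0-110*, 0-111*, 00-10, 001-0*, 0011-*, 01-00, 011-0*, 011-1*, 0110-*, 0111-*, 1-010, 110-0
[col 2] 0-1-0, 0-11-, 011--
Prime implicants: -0010, -0100, -1000, 0-1-0, 0-11-, 00-10, 01-00, 011--, 1-010, 110-0
PI chart (minterm → PIs covering it):
  2 | -0010,00-10
  4 | -0100,0-1-0
  6 | 0-1-0,0-11-,00-10
  7 | 0-11-  (sole → essential)
  8 | -1000,01-00
  12 | 0-1-0,01-00,011--
  13 | 011--  (sole → essential)
  14 | 0-1-0,0-11-,011--
  15 | 0-11-,011--
  18 | -0010,1-010
  20 | -0100  (sole → essential)
  24 | -1000,110-0
  26 | 1-010,110-0
Essential prime implicants: -0100, 0-11-, 011--
Petrick residual → -0010, -1000, 1-010
Minimum SOP uses 6 PIs: b'c'de' + b'cd'e' + bc'd'e' + a'cd + a'bc + ac'de'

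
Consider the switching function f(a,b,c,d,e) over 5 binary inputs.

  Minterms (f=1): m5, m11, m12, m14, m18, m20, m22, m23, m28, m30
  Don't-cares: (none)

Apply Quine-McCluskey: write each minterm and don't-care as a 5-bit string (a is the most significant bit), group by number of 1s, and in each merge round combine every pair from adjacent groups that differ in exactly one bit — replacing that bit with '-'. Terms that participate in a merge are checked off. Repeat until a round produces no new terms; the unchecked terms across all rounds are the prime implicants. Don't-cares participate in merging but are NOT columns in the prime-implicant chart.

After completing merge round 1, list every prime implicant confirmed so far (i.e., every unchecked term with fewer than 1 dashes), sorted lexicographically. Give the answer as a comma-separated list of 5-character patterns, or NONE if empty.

00101, 01011

Round 0: 00101 01011 01100✓ 01110✓ 10010✓ 10100✓ 10110✓ 10111✓ 11100✓ 11110✓
Round 1: -1100✓ -1110✓ 011-0✓ 1-100✓ 1-110✓ 10-10 101-0✓ 1011- 111-0✓
Round 2: -11-0 1-1-0
PIs = {-11-0, 00101, 01011, 1-1-0, 10-10, 1011-}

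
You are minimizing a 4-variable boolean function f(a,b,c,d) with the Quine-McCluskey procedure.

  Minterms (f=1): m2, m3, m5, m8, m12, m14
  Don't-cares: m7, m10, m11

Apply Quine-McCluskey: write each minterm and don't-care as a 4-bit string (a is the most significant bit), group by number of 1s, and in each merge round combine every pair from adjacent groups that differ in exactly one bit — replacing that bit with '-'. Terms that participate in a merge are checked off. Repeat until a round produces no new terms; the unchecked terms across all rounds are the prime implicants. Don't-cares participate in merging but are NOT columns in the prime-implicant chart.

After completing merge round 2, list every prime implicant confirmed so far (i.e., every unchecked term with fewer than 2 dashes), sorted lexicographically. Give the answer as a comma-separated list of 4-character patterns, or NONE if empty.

0-11, 01-1

[col 0] 0010*, 0011*, 0101*, 0111*, 1000*, 1010*, 1011*, 1100*, 1110*
[col 1] -010*, -011*, 0-11, 001-*, 01-1, 1-00*, 1-10*, 10-0*, 101-*, 11-0*
[col 2] -01-, 1--0
Prime implicants: -01-, 0-11, 01-1, 1--0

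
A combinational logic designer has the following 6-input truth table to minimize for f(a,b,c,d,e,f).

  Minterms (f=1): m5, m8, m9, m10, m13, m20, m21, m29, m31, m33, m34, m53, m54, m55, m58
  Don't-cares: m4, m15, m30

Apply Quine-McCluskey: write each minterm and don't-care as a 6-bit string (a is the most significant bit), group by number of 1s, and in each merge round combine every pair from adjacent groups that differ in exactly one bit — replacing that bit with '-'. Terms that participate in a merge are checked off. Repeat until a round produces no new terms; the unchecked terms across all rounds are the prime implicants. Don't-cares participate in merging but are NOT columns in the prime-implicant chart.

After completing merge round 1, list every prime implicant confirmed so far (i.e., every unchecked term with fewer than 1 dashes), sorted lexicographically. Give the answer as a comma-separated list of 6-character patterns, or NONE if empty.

100001, 100010, 111010

[col 0] 000100*, 000101*, 001000*, 001001*, 001010*, 001101*, 001111*, 010100*, 010101*, 011101*, 011110*, 011111*, 100001, 100010, 110101*, 110110*, 110111*, 111010
[col 1] -10101, 0-0100*, 0-0101*, 0-1101*, 0-1111*, 00-101*, 00010-*, 001-01, 0010-0, 00100-, 0011-1*, 01-101*, 01010-*, 0111-1*, 01111-, 1101-1, 11011-
[col 2] 0--101, 0-010-, 0-11-1
Prime implicants: -10101, 0--101, 0-010-, 0-11-1, 001-01, 0010-0, 00100-, 01111-, 100001, 100010, 1101-1, 11011-, 111010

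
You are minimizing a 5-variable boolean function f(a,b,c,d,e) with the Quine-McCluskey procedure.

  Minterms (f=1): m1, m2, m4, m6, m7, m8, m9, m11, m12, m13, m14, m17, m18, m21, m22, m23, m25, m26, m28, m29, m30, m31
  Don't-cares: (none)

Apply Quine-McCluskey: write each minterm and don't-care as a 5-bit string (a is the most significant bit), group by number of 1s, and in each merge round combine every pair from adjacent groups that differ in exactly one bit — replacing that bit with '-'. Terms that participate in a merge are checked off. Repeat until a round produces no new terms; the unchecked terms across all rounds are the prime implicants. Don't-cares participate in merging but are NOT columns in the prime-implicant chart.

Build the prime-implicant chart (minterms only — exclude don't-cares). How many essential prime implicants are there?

7

[col 0] 00001*, 00010*, 00100*, 00110*, 00111*, 01000*, 01001*, 01011*, 01100*, 01101*, 01110*, 10001*, 10010*, 10101*, 10110*, 10111*, 11001*, 11010*, 11100*, 11101*, 11110*, 11111*
[col 1] -0001*, -0010*, -0110*, -0111*, -1001*, -1100*, -1101*, -1110*, 0-001*, 0-100*, 0-110*, 00-10*, 001-0*, 0011-*, 01-00*, 01-01*, 010-1, 0100-*, 011-0*, 0110-*, 1-001*, 1-010*, 1-101*, 1-110*, 1-111*, 10-01*, 10-10*, 101-1*, 1011-*, 11-01*, 11-10*, 111-0*, 111-1*, 1110-*, 1111-*
[col 2] --001, --110, -0-10, -011-, -1-01, -11-0, -110-, 0-1-0, 01-0-, 1--01, 1--10, 1-1-1, 1-11-, 111--
Prime implicants: --001, --110, -0-10, -011-, -1-01, -11-0, -110-, 0-1-0, 01-0-, 010-1, 1--01, 1--10, 1-1-1, 1-11-, 111--
PI chart (minterm → PIs covering it):
  1 | --001  (sole → essential)
  2 | -0-10  (sole → essential)
  4 | 0-1-0  (sole → essential)
  6 | --110,-0-10,-011-,0-1-0
  7 | -011-  (sole → essential)
  8 | 01-0-  (sole → essential)
  9 | --001,-1-01,01-0-,010-1
  11 | 010-1  (sole → essential)
  12 | -11-0,-110-,0-1-0,01-0-
  13 | -1-01,-110-,01-0-
  14 | --110,-11-0,0-1-0
  17 | --001,1--01
  18 | -0-10,1--10
  21 | 1--01,1-1-1
  22 | --110,-0-10,-011-,1--10,1-11-
  23 | -011-,1-1-1,1-11-
  25 | --001,-1-01,1--01
  26 | 1--10  (sole → essential)
  28 | -11-0,-110-,111--
  29 | -1-01,-110-,1--01,1-1-1,111--
  30 | --110,-11-0,1--10,1-11-,111--
  31 | 1-1-1,1-11-,111--
Essential prime implicants: --001, -0-10, -011-, 0-1-0, 01-0-, 010-1, 1--10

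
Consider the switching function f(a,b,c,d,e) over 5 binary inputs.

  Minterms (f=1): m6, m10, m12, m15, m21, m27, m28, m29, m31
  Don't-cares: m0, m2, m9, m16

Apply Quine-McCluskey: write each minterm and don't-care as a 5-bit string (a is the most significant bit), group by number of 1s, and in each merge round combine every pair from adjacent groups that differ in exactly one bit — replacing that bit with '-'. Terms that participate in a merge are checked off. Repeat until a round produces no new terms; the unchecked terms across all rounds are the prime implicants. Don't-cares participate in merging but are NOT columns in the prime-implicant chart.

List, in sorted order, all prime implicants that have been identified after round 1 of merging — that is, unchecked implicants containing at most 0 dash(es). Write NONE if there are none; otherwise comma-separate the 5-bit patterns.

01001

Round 0: 00000✓ 00010✓ 00110✓ 01001 01010✓ 01100✓ 01111✓ 10000✓ 10101✓ 11011✓ 11100✓ 11101✓ 11111✓
Round 1: -0000 -1100 -1111 0-010 00-10 000-0 1-101 11-11 111-1 1110-
PIs = {-0000, -1100, -1111, 0-010, 00-10, 000-0, 01001, 1-101, 11-11, 111-1, 1110-}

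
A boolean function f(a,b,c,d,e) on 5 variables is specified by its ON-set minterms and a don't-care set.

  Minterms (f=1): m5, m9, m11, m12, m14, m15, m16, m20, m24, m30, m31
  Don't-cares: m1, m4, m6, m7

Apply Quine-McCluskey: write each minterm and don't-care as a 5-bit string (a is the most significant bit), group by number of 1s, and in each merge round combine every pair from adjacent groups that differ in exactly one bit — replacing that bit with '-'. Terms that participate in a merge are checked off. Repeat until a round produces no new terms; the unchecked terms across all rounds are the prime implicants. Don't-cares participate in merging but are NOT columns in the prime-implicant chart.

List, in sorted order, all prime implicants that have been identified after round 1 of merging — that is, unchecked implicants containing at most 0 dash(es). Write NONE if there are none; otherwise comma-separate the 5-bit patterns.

NONE

[col 0] 00001*, 00100*, 00101*, 00110*, 00111*, 01001*, 01011*, 01100*, 01110*, 01111*, 10000*, 10100*, 11000*, 11110*, 11111*
[col 1] -0100, -1110*, -1111*, 0-001, 0-100*, 0-110*, 0-111*, 00-01, 001-0*, 001-1*, 0010-*, 0011-*, 01-11, 010-1, 011-0*, 0111-*, 1-000, 10-00, 1111-*
[col 2] -111-, 0-1-0, 0-11-, 001--
Prime implicants: -0100, -111-, 0-001, 0-1-0, 0-11-, 00-01, 001--, 01-11, 010-1, 1-000, 10-00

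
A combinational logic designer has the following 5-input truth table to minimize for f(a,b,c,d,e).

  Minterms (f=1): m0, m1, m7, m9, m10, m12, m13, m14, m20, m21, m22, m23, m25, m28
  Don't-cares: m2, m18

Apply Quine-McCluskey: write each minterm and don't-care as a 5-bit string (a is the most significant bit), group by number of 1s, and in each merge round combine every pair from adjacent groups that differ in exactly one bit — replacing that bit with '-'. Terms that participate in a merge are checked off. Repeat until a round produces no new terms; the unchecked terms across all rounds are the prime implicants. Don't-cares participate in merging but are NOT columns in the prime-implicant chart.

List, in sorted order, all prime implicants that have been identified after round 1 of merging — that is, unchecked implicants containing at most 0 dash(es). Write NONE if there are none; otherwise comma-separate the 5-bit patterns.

NONE

size-2^0 implicants → 00000(✓)  00001(✓)  00010(✓)  00111(✓)  01001(✓)  01010(✓)  01100(✓)  01101(✓)  01110(✓)  10010(✓)  10100(✓)  10101(✓)  10110(✓)  10111(✓)  11001(✓)  11100(✓)
size-2^1 implicants → -0010  -0111  -1001  -1100  0-001  0-010  000-0  0000-  01-01  01-10  011-0  0110-  1-100  10-10  101-0(✓)  101-1(✓)  1010-(✓)  1011-(✓)
size-2^2 implicants → 101--
Unchecked terms (primes): -0010, -0111, -1001, -1100, 0-001, 0-010, 000-0, 0000-, 01-01, 01-10, 011-0, 0110-, 1-100, 10-10, 101--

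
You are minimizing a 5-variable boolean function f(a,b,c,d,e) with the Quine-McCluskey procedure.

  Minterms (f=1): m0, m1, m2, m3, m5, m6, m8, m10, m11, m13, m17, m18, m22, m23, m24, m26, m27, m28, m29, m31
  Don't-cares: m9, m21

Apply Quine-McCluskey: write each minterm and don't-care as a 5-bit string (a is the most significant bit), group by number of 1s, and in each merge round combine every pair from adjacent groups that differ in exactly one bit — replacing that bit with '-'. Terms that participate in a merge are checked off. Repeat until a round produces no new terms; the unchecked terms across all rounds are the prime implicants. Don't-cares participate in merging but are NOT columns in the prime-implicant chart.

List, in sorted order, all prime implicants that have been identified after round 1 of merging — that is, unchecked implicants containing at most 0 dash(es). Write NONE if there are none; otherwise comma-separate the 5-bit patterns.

NONE

[col 0] 00000*, 00001*, 00010*, 00011*, 00101*, 00110*, 01000*, 01001*, 01010*, 01011*, 01101*, 10001*, 10010*, 10101*, 10110*, 10111*, 11000*, 11010*, 11011*, 11100*, 11101*, 11111*
[col 1] -0001*, -0010*, -0101*, -0110*, -1000*, -1010*, -1011*, -1101*, 0-000*, 0-001*, 0-010*, 0-011*, 0-101*, 00-01*, 00-10*, 000-0*, 000-1*, 0000-*, 0001-*, 01-01*, 010-0*, 010-1*, 0100-*, 0101-*, 1-010*, 1-101*, 1-111*, 10-01*, 10-10*, 101-1*, 1011-, 11-00, 11-11, 110-0*, 1101-*, 111-1*, 1110-
[col 2] --010, --101, -0-01, -0-10, -10-0, -101-, 0--01, 0-0-0*, 0-0-1*, 0-00-*, 0-01-*, 000--*, 010--*, 1-1-1
[col 3] 0-0--
Prime implicants: --010, --101, -0-01, -0-10, -10-0, -101-, 0--01, 0-0--, 1-1-1, 1011-, 11-00, 11-11, 1110-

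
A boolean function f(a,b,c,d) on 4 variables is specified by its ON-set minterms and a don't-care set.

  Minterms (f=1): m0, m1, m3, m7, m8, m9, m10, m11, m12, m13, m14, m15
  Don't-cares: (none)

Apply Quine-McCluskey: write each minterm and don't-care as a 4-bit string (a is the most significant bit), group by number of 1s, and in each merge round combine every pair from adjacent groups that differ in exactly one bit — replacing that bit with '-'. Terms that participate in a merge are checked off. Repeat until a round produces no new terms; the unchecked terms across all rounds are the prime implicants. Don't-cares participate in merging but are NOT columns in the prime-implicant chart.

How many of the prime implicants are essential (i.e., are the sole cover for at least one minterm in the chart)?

Round 0: 0000✓ 0001✓ 0011✓ 0111✓ 1000✓ 1001✓ 1010✓ 1011✓ 1100✓ 1101✓ 1110✓ 1111✓
Round 1: -000✓ -001✓ -011✓ -111✓ 0-11✓ 00-1✓ 000-✓ 1-00✓ 1-01✓ 1-10✓ 1-11✓ 10-0✓ 10-1✓ 100-✓ 101-✓ 11-0✓ 11-1✓ 110-✓ 111-✓
Round 2: --11 -0-1 -00- 1--0✓ 1--1✓ 1-0-✓ 1-1-✓ 10--✓ 11--✓
Round 3: 1---
PIs = {--11, -0-1, -00-, 1---}
Coverage chart:
  m0: -00- ←essential
  m1: -0-1,-00-
  m3: --11,-0-1
  m7: --11 ←essential
  m8: -00-,1---
  m9: -0-1,-00-,1---
  m10: 1--- ←essential
  m11: --11,-0-1,1---
  m12: 1--- ←essential
  m13: 1--- ←essential
  m14: 1--- ←essential
  m15: --11,1---
Essential: --11, -00-, 1---

3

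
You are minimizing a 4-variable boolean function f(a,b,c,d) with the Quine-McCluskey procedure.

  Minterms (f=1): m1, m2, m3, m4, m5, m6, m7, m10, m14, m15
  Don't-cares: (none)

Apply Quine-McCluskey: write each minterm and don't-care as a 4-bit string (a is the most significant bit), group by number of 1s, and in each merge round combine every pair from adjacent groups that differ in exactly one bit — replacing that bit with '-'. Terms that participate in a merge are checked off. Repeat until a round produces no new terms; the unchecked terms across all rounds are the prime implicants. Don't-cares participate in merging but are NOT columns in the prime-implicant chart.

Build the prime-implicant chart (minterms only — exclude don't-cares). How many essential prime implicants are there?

size-2^0 implicants → 0001(✓)  0010(✓)  0011(✓)  0100(✓)  0101(✓)  0110(✓)  0111(✓)  1010(✓)  1110(✓)  1111(✓)
size-2^1 implicants → -010(✓)  -110(✓)  -111(✓)  0-01(✓)  0-10(✓)  0-11(✓)  00-1(✓)  001-(✓)  01-0(✓)  01-1(✓)  010-(✓)  011-(✓)  1-10(✓)  111-(✓)
size-2^2 implicants → --10  -11-  0--1  0-1-  01--
Unchecked terms (primes): --10, -11-, 0--1, 0-1-, 01--
Minterm coverage:
  m1 ⊆ 0--1 [E]
  m2 ⊆ --10,0-1-
  m3 ⊆ 0--1,0-1-
  m4 ⊆ 01-- [E]
  m5 ⊆ 0--1,01--
  m6 ⊆ --10,-11-,0-1-,01--
  m7 ⊆ -11-,0--1,0-1-,01--
  m10 ⊆ --10 [E]
  m14 ⊆ --10,-11-
  m15 ⊆ -11- [E]
E = {--10, -11-, 0--1, 01--}

4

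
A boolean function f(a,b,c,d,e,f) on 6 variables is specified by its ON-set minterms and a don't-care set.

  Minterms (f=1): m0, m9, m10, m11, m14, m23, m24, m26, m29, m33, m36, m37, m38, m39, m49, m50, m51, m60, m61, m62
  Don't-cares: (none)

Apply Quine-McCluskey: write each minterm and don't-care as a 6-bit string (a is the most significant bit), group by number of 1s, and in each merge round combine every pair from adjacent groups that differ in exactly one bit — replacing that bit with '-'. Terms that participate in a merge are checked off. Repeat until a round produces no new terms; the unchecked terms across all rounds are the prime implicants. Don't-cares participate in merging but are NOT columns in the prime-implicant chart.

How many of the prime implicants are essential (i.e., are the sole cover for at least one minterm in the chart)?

size-2^0 implicants → 000000  001001(✓)  001010(✓)  001011(✓)  001110(✓)  010111  011000(✓)  011010(✓)  011101(✓)  100001(✓)  100100(✓)  100101(✓)  100110(✓)  100111(✓)  110001(✓)  110010(✓)  110011(✓)  111100(✓)  111101(✓)  111110(✓)
size-2^1 implicants → -11101  0-1010  001-10  0010-1  00101-  0110-0  1-0001  100-01  1001-0(✓)  1001-1(✓)  10010-(✓)  10011-(✓)  1100-1  11001-  1111-0  11110-
size-2^2 implicants → 1001--
Unchecked terms (primes): -11101, 0-1010, 000000, 001-10, 0010-1, 00101-, 010111, 0110-0, 1-0001, 100-01, 1001--, 1100-1, 11001-, 1111-0, 11110-
Minterm coverage:
  m0 ⊆ 000000 [E]
  m9 ⊆ 0010-1 [E]
  m10 ⊆ 0-1010,001-10,00101-
  m11 ⊆ 0010-1,00101-
  m14 ⊆ 001-10 [E]
  m23 ⊆ 010111 [E]
  m24 ⊆ 0110-0 [E]
  m26 ⊆ 0-1010,0110-0
  m29 ⊆ -11101 [E]
  m33 ⊆ 1-0001,100-01
  m36 ⊆ 1001-- [E]
  m37 ⊆ 100-01,1001--
  m38 ⊆ 1001-- [E]
  m39 ⊆ 1001-- [E]
  m49 ⊆ 1-0001,1100-1
  m50 ⊆ 11001- [E]
  m51 ⊆ 1100-1,11001-
  m60 ⊆ 1111-0,11110-
  m61 ⊆ -11101,11110-
  m62 ⊆ 1111-0 [E]
E = {-11101, 000000, 001-10, 0010-1, 010111, 0110-0, 1001--, 11001-, 1111-0}

9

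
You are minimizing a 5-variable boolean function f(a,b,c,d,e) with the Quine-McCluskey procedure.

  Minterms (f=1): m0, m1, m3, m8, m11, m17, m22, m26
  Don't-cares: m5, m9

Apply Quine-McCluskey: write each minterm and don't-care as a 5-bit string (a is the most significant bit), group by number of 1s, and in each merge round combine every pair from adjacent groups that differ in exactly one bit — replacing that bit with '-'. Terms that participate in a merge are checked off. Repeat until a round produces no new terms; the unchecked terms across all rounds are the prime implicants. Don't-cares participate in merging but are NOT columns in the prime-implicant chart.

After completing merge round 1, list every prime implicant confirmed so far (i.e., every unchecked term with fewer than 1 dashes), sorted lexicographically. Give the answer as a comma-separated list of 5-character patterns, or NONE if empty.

[col 0] 00000*, 00001*, 00011*, 00101*, 01000*, 01001*, 01011*, 10001*, 10110, 11010
[col 1] -0001, 0-000*, 0-001*, 0-011*, 00-01, 000-1*, 0000-*, 010-1*, 0100-*
[col 2] 0-0-1, 0-00-
Prime implicants: -0001, 0-0-1, 0-00-, 00-01, 10110, 11010

10110, 11010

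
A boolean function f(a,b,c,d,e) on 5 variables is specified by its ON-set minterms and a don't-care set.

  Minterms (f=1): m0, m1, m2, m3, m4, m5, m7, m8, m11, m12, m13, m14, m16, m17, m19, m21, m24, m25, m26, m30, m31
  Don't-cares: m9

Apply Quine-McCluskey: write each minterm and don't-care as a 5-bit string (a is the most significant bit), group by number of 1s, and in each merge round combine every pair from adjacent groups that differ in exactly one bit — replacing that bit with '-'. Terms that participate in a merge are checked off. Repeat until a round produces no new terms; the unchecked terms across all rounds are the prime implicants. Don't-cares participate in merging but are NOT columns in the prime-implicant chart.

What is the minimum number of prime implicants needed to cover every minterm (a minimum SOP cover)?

10

[col 0] 00000*, 00001*, 00010*, 00011*, 00100*, 00101*, 00111*, 01000*, 01001*, 01011*, 01100*, 01101*, 01110*, 10000*, 10001*, 10011*, 10101*, 11000*, 11001*, 11010*, 11110*, 11111*
[col 1] -0000*, -0001*, -0011*, -0101*, -1000*, -1001*, -1110, 0-000*, 0-001*, 0-011*, 0-100*, 0-101*, 00-00*, 00-01*, 00-11*, 000-0*, 000-1*, 0000-*, 0001-*, 001-1*, 0010-*, 01-00*, 01-01*, 010-1*, 0100-*, 011-0, 0110-*, 1-000*, 1-001*, 10-01*, 100-1*, 1000-*, 11-10, 110-0, 1100-*, 1111-
[col 2] --000*, --001*, -0-01, -00-1, -000-*, -100-*, 0--00*, 0--01*, 0-0-1, 0-00-*, 0-10-*, 00--1, 00-0-*, 000--, 01-0-*, 1-00-*
[col 3] --00-, 0--0-
Prime implicants: --00-, -0-01, -00-1, -1110, 0--0-, 0-0-1, 00--1, 000--, 011-0, 11-10, 110-0, 1111-
PI chart (minterm → PIs covering it):
  0 | --00-,0--0-,000--
  1 | --00-,-0-01,-00-1,0--0-,0-0-1,00--1,000--
  2 | 000--  (sole → essential)
  3 | -00-1,0-0-1,00--1,000--
  4 | 0--0-  (sole → essential)
  5 | -0-01,0--0-,00--1
  7 | 00--1  (sole → essential)
  8 | --00-,0--0-
  11 | 0-0-1  (sole → essential)
  12 | 0--0-,011-0
  13 | 0--0-  (sole → essential)
  14 | -1110,011-0
  16 | --00-  (sole → essential)
  17 | --00-,-0-01,-00-1
  19 | -00-1  (sole → essential)
  21 | -0-01  (sole → essential)
  24 | --00-,110-0
  25 | --00-  (sole → essential)
  26 | 11-10,110-0
  30 | -1110,11-10,1111-
  31 | 1111-  (sole → essential)
Essential prime implicants: --00-, -0-01, -00-1, 0--0-, 0-0-1, 00--1, 000--, 1111-
Petrick residual → -1110, 11-10
Minimum SOP uses 10 PIs: c'd' + b'd'e + b'c'e + bcde' + a'd' + a'c'e + a'b'e + a'b'c' + abde' + abcd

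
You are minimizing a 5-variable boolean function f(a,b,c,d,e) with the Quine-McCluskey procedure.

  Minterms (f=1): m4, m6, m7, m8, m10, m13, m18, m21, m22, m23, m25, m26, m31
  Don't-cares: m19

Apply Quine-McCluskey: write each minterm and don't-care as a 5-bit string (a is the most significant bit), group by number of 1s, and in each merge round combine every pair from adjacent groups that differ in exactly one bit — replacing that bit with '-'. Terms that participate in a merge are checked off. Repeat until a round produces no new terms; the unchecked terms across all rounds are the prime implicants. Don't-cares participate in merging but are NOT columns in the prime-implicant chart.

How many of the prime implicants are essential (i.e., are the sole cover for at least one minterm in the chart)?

7

size-2^0 implicants → 00100(✓)  00110(✓)  00111(✓)  01000(✓)  01010(✓)  01101  10010(✓)  10011(✓)  10101(✓)  10110(✓)  10111(✓)  11001  11010(✓)  11111(✓)
size-2^1 implicants → -0110(✓)  -0111(✓)  -1010  001-0  0011-(✓)  010-0  1-010  1-111  10-10(✓)  10-11(✓)  1001-(✓)  101-1  1011-(✓)
size-2^2 implicants → -011-  10-1-
Unchecked terms (primes): -011-, -1010, 001-0, 010-0, 01101, 1-010, 1-111, 10-1-, 101-1, 11001
Minterm coverage:
  m4 ⊆ 001-0 [E]
  m6 ⊆ -011-,001-0
  m7 ⊆ -011- [E]
  m8 ⊆ 010-0 [E]
  m10 ⊆ -1010,010-0
  m13 ⊆ 01101 [E]
  m18 ⊆ 1-010,10-1-
  m21 ⊆ 101-1 [E]
  m22 ⊆ -011-,10-1-
  m23 ⊆ -011-,1-111,10-1-,101-1
  m25 ⊆ 11001 [E]
  m26 ⊆ -1010,1-010
  m31 ⊆ 1-111 [E]
E = {-011-, 001-0, 010-0, 01101, 1-111, 101-1, 11001}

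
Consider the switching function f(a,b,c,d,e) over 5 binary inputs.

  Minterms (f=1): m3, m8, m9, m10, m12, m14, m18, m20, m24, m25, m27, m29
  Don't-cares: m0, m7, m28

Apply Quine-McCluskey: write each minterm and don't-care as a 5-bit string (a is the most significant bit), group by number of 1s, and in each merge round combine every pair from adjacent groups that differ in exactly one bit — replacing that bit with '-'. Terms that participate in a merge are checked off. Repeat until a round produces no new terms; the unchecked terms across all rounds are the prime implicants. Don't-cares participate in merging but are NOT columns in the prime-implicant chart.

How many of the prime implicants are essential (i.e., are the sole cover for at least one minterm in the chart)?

7

size-2^0 implicants → 00000(✓)  00011(✓)  00111(✓)  01000(✓)  01001(✓)  01010(✓)  01100(✓)  01110(✓)  10010  10100(✓)  11000(✓)  11001(✓)  11011(✓)  11100(✓)  11101(✓)
size-2^1 implicants → -1000(✓)  -1001(✓)  -1100(✓)  0-000  00-11  01-00(✓)  01-10(✓)  010-0(✓)  0100-(✓)  011-0(✓)  1-100  11-00(✓)  11-01(✓)  110-1  1100-(✓)  1110-(✓)
size-2^2 implicants → -1-00  -100-  01--0  11-0-
Unchecked terms (primes): -1-00, -100-, 0-000, 00-11, 01--0, 1-100, 10010, 11-0-, 110-1
Minterm coverage:
  m3 ⊆ 00-11 [E]
  m8 ⊆ -1-00,-100-,0-000,01--0
  m9 ⊆ -100- [E]
  m10 ⊆ 01--0 [E]
  m12 ⊆ -1-00,01--0
  m14 ⊆ 01--0 [E]
  m18 ⊆ 10010 [E]
  m20 ⊆ 1-100 [E]
  m24 ⊆ -1-00,-100-,11-0-
  m25 ⊆ -100-,11-0-,110-1
  m27 ⊆ 110-1 [E]
  m29 ⊆ 11-0- [E]
E = {-100-, 00-11, 01--0, 1-100, 10010, 11-0-, 110-1}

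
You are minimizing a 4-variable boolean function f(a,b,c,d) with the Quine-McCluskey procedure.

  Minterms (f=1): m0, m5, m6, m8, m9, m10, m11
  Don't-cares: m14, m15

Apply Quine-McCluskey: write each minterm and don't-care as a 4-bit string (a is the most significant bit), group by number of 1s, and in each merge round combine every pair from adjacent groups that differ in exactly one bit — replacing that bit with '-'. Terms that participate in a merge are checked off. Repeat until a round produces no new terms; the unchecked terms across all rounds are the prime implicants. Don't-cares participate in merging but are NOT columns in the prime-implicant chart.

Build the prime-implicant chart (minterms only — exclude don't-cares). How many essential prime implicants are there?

4

[col 0] 0000*, 0101, 0110*, 1000*, 1001*, 1010*, 1011*, 1110*, 1111*
[col 1] -000, -110, 1-10*, 1-11*, 10-0*, 10-1*, 100-*, 101-*, 111-*
[col 2] 1-1-, 10--
Prime implicants: -000, -110, 0101, 1-1-, 10--
PI chart (minterm → PIs covering it):
  0 | -000  (sole → essential)
  5 | 0101  (sole → essential)
  6 | -110  (sole → essential)
  8 | -000,10--
  9 | 10--  (sole → essential)
  10 | 1-1-,10--
  11 | 1-1-,10--
Essential prime implicants: -000, -110, 0101, 10--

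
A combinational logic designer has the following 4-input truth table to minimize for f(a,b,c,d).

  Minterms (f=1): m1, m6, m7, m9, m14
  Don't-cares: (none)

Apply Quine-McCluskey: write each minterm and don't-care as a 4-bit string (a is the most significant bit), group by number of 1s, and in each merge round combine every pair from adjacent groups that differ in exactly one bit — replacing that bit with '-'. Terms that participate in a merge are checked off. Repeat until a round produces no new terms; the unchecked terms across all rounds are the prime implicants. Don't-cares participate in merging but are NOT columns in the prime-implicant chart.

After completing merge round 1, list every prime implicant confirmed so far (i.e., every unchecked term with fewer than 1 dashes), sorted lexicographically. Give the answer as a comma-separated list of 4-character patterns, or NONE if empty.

NONE

Round 0: 0001✓ 0110✓ 0111✓ 1001✓ 1110✓
Round 1: -001 -110 011-
PIs = {-001, -110, 011-}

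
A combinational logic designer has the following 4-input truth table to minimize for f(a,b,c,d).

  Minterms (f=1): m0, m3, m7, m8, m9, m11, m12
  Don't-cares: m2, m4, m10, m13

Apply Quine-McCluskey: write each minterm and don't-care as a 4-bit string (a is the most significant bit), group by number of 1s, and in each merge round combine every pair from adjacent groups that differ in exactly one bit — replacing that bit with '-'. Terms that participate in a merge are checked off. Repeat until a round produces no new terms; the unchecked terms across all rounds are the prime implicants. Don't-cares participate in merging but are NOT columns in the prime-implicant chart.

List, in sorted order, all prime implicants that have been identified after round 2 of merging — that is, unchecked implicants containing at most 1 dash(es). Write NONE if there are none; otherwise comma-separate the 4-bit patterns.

[col 0] 0000*, 0010*, 0011*, 0100*, 0111*, 1000*, 1001*, 1010*, 1011*, 1100*, 1101*
[col 1] -000*, -010*, -011*, -100*, 0-00*, 0-11, 00-0*, 001-*, 1-00*, 1-01*, 10-0*, 10-1*, 100-*, 101-*, 110-*
[col 2] --00, -0-0, -01-, 1-0-, 10--
Prime implicants: --00, -0-0, -01-, 0-11, 1-0-, 10--

0-11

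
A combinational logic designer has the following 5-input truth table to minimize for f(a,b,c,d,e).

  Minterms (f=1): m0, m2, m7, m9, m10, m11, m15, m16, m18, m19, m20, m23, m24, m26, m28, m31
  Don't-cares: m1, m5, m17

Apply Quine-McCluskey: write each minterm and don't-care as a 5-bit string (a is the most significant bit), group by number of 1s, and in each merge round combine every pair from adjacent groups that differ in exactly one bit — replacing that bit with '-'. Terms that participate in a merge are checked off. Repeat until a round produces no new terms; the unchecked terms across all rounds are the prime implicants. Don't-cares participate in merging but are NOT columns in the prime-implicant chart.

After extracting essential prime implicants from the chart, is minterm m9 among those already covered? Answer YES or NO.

NO

[col 0] 00000*, 00001*, 00010*, 00101*, 00111*, 01001*, 01010*, 01011*, 01111*, 10000*, 10001*, 10010*, 10011*, 10100*, 10111*, 11000*, 11010*, 11100*, 11111*
[col 1] -0000*, -0001*, -0010*, -0111*, -1010*, -1111*, 0-001, 0-010*, 0-111*, 00-01, 000-0*, 0000-*, 001-1, 01-11, 010-1, 0101-, 1-000*, 1-010*, 1-100*, 1-111*, 10-00*, 10-11, 100-0*, 100-1*, 1000-*, 1001-*, 11-00*, 110-0*
[col 2] --010, --111, -00-0, -000-, 1--00, 1-0-0, 100--
Prime implicants: --010, --111, -00-0, -000-, 0-001, 00-01, 001-1, 01-11, 010-1, 0101-, 1--00, 1-0-0, 10-11, 100--
PI chart (minterm → PIs covering it):
  0 | -00-0,-000-
  2 | --010,-00-0
  7 | --111,001-1
  9 | 0-001,010-1
  10 | --010,0101-
  11 | 01-11,010-1,0101-
  15 | --111,01-11
  16 | -00-0,-000-,1--00,1-0-0,100--
  18 | --010,-00-0,1-0-0,100--
  19 | 10-11,100--
  20 | 1--00  (sole → essential)
  23 | --111,10-11
  24 | 1--00,1-0-0
  26 | --010,1-0-0
  28 | 1--00  (sole → essential)
  31 | --111  (sole → essential)
Essential prime implicants: --111, 1--00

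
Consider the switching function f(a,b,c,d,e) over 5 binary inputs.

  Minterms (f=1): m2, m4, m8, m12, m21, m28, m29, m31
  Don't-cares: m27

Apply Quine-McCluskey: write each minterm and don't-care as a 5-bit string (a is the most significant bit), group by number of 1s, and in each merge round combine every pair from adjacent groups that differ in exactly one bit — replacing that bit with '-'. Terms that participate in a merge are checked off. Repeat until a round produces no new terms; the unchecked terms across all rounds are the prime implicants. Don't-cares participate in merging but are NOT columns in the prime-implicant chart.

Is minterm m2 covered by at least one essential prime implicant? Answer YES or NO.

Round 0: 00010 00100✓ 01000✓ 01100✓ 10101✓ 11011✓ 11100✓ 11101✓ 11111✓
Round 1: -1100 0-100 01-00 1-101 11-11 111-1 1110-
PIs = {-1100, 0-100, 00010, 01-00, 1-101, 11-11, 111-1, 1110-}
Coverage chart:
  m2: 00010 ←essential
  m4: 0-100 ←essential
  m8: 01-00 ←essential
  m12: -1100,0-100,01-00
  m21: 1-101 ←essential
  m28: -1100,1110-
  m29: 1-101,111-1,1110-
  m31: 11-11,111-1
Essential: 0-100, 00010, 01-00, 1-101

YES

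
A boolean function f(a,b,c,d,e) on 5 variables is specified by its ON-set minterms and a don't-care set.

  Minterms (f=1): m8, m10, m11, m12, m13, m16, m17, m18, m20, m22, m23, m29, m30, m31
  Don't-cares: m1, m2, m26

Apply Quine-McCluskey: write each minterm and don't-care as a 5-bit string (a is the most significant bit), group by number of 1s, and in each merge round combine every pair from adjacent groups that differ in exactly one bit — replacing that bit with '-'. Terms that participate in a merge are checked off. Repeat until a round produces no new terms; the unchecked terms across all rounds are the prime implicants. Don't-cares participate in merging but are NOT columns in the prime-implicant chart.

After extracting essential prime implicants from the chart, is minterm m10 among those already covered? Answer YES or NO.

YES

[col 0] 00001*, 00010*, 01000*, 01010*, 01011*, 01100*, 01101*, 10000*, 10001*, 10010*, 10100*, 10110*, 10111*, 11010*, 11101*, 11110*, 11111*
[col 1] -0001, -0010*, -1010*, -1101, 0-010*, 01-00, 010-0, 0101-, 0110-, 1-010*, 1-110*, 1-111*, 10-00*, 10-10*, 100-0*, 1000-, 101-0*, 1011-*, 11-10*, 111-1, 1111-*
[col 2] --010, 1--10, 1-11-, 10--0
Prime implicants: --010, -0001, -1101, 01-00, 010-0, 0101-, 0110-, 1--10, 1-11-, 10--0, 1000-, 111-1
PI chart (minterm → PIs covering it):
  8 | 01-00,010-0
  10 | --010,010-0,0101-
  11 | 0101-  (sole → essential)
  12 | 01-00,0110-
  13 | -1101,0110-
  16 | 10--0,1000-
  17 | -0001,1000-
  18 | --010,1--10,10--0
  20 | 10--0  (sole → essential)
  22 | 1--10,1-11-,10--0
  23 | 1-11-  (sole → essential)
  29 | -1101,111-1
  30 | 1--10,1-11-
  31 | 1-11-,111-1
Essential prime implicants: 0101-, 1-11-, 10--0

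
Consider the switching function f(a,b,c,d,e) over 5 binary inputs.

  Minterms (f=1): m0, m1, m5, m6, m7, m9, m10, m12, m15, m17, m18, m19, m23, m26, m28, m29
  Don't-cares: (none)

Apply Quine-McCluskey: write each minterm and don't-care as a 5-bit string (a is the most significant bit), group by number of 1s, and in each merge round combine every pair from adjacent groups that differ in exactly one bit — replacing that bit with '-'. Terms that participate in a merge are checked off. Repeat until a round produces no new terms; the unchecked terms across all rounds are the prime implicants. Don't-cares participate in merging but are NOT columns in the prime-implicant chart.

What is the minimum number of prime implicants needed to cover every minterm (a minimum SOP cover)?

size-2^0 implicants → 00000(✓)  00001(✓)  00101(✓)  00110(✓)  00111(✓)  01001(✓)  01010(✓)  01100(✓)  01111(✓)  10001(✓)  10010(✓)  10011(✓)  10111(✓)  11010(✓)  11100(✓)  11101(✓)
size-2^1 implicants → -0001  -0111  -1010  -1100  0-001  0-111  00-01  0000-  001-1  0011-  1-010  10-11  100-1  1001-  1110-
Unchecked terms (primes): -0001, -0111, -1010, -1100, 0-001, 0-111, 00-01, 0000-, 001-1, 0011-, 1-010, 10-11, 100-1, 1001-, 1110-
Minterm coverage:
  m0 ⊆ 0000- [E]
  m1 ⊆ -0001,0-001,00-01,0000-
  m5 ⊆ 00-01,001-1
  m6 ⊆ 0011- [E]
  m7 ⊆ -0111,0-111,001-1,0011-
  m9 ⊆ 0-001 [E]
  m10 ⊆ -1010 [E]
  m12 ⊆ -1100 [E]
  m15 ⊆ 0-111 [E]
  m17 ⊆ -0001,100-1
  m18 ⊆ 1-010,1001-
  m19 ⊆ 10-11,100-1,1001-
  m23 ⊆ -0111,10-11
  m26 ⊆ -1010,1-010
  m28 ⊆ -1100,1110-
  m29 ⊆ 1110- [E]
E = {-1010, -1100, 0-001, 0-111, 0000-, 0011-, 1110-}
Petrick residual → -0001, -0111, 00-01, 1001-
Cover = b'c'd'e + b'cde + bc'de' + bcd'e' + a'c'd'e + a'cde + a'b'd'e + a'b'c'd' + a'b'cd + ab'c'd + abcd'  |cover|=11

11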